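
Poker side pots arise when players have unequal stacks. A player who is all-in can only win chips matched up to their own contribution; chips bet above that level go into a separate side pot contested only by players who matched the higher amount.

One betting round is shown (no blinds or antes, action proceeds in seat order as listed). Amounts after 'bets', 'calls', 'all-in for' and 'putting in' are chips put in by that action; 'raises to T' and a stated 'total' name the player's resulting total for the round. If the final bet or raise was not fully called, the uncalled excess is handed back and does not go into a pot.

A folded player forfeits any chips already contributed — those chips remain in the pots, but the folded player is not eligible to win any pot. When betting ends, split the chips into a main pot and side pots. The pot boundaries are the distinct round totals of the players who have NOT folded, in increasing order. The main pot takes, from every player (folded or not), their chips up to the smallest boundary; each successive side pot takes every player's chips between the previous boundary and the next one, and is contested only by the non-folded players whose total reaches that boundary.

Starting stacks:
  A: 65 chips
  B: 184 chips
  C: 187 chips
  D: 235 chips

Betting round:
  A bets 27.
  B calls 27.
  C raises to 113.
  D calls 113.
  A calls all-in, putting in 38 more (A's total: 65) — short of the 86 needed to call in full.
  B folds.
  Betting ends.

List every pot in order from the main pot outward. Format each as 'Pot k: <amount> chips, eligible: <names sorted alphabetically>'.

Pot 1: 222 chips, eligible: A, C, D
Pot 2: 96 chips, eligible: C, D

Derivation:
Contributions: A=65, B=27, C=113, D=113
Folded: B
Pot levels (distinct totals of non-folded players): 65, 113
Layer 1-65: A 65 + B 27 + C 65 + D 65 = 222 chips; eligible A, C, D
Layer 66-113: 48 each from C, D = 48*2 = 96 chips; eligible C, D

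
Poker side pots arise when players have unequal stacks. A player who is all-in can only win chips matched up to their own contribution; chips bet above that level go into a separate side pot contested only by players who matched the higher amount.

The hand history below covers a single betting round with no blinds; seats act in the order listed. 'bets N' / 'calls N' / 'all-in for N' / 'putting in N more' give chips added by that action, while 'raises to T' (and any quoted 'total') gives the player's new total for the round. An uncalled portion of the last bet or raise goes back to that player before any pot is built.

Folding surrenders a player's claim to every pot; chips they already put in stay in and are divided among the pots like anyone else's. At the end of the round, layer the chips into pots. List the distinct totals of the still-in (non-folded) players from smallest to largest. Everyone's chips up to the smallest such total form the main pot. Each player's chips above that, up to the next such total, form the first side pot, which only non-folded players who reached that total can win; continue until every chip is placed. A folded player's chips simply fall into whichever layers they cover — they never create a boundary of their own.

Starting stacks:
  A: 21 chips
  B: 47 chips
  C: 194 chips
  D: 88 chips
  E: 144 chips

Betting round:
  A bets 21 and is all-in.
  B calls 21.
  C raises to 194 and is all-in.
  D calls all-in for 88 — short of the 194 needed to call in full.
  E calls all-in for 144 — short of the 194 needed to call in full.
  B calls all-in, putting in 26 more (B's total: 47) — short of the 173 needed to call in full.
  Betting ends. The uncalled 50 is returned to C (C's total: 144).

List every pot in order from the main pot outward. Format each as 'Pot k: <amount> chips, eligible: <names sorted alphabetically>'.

Pot 1: 105 chips, eligible: A, B, C, D, E
Pot 2: 104 chips, eligible: B, C, D, E
Pot 3: 123 chips, eligible: C, D, E
Pot 4: 112 chips, eligible: C, E

Derivation:
Contributions (after 50 returned to C): A=21, B=47, C=144, D=88, E=144
Pot levels (distinct totals of non-folded players): 21, 47, 88, 144
Layer 1-21: 21 each from A, B, C, D, E = 21*5 = 105 chips; eligible A, B, C, D, E
Layer 22-47: 26 each from B, C, D, E = 26*4 = 104 chips; eligible B, C, D, E
Layer 48-88: 41 each from C, D, E = 41*3 = 123 chips; eligible C, D, E
Layer 89-144: 56 each from C, E = 56*2 = 112 chips; eligible C, E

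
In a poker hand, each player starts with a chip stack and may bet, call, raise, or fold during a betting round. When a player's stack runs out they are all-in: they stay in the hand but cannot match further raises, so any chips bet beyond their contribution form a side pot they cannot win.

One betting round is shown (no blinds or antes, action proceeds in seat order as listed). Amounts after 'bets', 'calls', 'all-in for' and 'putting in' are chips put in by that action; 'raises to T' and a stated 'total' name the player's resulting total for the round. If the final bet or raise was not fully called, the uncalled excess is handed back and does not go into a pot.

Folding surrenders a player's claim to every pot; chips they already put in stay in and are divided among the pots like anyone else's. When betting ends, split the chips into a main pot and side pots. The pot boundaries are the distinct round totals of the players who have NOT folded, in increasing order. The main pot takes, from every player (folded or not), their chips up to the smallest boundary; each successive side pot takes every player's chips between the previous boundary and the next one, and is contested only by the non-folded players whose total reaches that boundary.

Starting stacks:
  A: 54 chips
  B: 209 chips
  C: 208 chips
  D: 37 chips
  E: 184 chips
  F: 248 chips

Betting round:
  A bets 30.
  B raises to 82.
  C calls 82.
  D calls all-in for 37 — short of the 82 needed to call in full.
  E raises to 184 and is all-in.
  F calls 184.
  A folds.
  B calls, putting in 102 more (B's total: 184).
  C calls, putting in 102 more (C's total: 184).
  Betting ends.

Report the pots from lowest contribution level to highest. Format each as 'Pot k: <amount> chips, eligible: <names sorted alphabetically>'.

Pot 1: 215 chips, eligible: B, C, D, E, F
Pot 2: 588 chips, eligible: B, C, E, F

Derivation:
Contributions: A=30, B=184, C=184, D=37, E=184, F=184
Folded: A
Pot levels (distinct totals of non-folded players): 37, 184
Layer 1-37: A 30 + B 37 + C 37 + D 37 + E 37 + F 37 = 215 chips; eligible B, C, D, E, F
Layer 38-184: 147 each from B, C, E, F = 147*4 = 588 chips; eligible B, C, E, F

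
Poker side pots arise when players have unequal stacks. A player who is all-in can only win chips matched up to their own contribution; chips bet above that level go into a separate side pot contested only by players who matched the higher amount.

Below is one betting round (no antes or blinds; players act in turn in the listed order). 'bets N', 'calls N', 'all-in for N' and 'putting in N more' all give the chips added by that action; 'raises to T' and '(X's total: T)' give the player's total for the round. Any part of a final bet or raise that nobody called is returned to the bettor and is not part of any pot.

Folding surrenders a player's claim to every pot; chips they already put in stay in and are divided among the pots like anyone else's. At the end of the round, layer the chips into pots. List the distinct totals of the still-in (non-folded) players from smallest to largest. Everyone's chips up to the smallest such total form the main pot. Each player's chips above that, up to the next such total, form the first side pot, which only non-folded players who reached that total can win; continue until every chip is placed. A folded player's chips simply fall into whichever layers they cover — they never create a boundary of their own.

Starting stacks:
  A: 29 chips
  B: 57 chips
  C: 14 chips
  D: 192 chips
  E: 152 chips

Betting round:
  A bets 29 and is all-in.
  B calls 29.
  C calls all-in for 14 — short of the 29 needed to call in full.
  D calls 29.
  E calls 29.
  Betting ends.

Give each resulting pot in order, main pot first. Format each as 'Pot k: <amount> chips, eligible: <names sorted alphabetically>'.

Contributions: A=29, B=29, C=14, D=29, E=29
Pot levels (distinct totals of non-folded players): 14, 29
Layer 1-14: 14 each from A, B, C, D, E = 14*5 = 70 chips; eligible A, B, C, D, E
Layer 15-29: 15 each from A, B, D, E = 15*4 = 60 chips; eligible A, B, D, E

Pot 1: 70 chips, eligible: A, B, C, D, E
Pot 2: 60 chips, eligible: A, B, D, E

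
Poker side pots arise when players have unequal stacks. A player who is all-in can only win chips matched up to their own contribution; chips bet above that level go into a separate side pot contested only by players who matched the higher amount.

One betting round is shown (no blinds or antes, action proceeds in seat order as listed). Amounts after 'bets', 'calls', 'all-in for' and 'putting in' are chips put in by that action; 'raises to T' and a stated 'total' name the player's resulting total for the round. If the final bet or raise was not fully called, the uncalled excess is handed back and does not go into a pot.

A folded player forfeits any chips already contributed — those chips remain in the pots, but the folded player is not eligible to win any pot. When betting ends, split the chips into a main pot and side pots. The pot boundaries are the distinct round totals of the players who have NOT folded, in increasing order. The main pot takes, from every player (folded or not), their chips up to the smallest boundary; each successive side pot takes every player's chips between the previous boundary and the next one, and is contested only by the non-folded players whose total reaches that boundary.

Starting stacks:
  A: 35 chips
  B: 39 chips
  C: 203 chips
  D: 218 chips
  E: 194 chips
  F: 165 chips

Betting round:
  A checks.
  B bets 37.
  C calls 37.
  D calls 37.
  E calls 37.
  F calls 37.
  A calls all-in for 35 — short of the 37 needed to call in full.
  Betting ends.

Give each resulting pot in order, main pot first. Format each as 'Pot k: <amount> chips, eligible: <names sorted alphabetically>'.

Pot 1: 210 chips, eligible: A, B, C, D, E, F
Pot 2: 10 chips, eligible: B, C, D, E, F

Derivation:
Contributions: A=35, B=37, C=37, D=37, E=37, F=37
Pot levels (distinct totals of non-folded players): 35, 37
Layer 1-35: 35 each from A, B, C, D, E, F = 35*6 = 210 chips; eligible A, B, C, D, E, F
Layer 36-37: 2 each from B, C, D, E, F = 2*5 = 10 chips; eligible B, C, D, E, F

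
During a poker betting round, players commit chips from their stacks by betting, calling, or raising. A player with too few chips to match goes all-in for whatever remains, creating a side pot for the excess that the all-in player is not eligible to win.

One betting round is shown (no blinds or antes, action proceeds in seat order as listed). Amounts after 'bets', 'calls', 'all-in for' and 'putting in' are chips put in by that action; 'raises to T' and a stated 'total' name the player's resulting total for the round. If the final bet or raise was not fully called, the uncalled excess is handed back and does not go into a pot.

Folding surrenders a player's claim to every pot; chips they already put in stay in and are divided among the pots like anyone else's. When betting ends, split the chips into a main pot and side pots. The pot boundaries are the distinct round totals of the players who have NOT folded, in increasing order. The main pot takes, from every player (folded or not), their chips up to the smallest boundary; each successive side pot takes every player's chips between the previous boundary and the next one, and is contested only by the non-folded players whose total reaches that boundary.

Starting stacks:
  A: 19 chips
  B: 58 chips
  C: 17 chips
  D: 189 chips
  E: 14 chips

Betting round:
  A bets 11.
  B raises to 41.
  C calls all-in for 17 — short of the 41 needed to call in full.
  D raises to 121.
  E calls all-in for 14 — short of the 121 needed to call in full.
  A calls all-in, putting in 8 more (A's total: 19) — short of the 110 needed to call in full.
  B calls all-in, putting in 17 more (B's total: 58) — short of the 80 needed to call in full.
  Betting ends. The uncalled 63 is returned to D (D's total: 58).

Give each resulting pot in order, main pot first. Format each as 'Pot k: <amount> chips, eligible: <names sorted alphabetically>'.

Contributions (after 63 returned to D): A=19, B=58, C=17, D=58, E=14
Pot levels (distinct totals of non-folded players): 14, 17, 19, 58
Layer 1-14: 14 each from A, B, C, D, E = 14*5 = 70 chips; eligible A, B, C, D, E
Layer 15-17: 3 each from A, B, C, D = 3*4 = 12 chips; eligible A, B, C, D
Layer 18-19: 2 each from A, B, D = 2*3 = 6 chips; eligible A, B, D
Layer 20-58: 39 each from B, D = 39*2 = 78 chips; eligible B, D

Pot 1: 70 chips, eligible: A, B, C, D, E
Pot 2: 12 chips, eligible: A, B, C, D
Pot 3: 6 chips, eligible: A, B, D
Pot 4: 78 chips, eligible: B, D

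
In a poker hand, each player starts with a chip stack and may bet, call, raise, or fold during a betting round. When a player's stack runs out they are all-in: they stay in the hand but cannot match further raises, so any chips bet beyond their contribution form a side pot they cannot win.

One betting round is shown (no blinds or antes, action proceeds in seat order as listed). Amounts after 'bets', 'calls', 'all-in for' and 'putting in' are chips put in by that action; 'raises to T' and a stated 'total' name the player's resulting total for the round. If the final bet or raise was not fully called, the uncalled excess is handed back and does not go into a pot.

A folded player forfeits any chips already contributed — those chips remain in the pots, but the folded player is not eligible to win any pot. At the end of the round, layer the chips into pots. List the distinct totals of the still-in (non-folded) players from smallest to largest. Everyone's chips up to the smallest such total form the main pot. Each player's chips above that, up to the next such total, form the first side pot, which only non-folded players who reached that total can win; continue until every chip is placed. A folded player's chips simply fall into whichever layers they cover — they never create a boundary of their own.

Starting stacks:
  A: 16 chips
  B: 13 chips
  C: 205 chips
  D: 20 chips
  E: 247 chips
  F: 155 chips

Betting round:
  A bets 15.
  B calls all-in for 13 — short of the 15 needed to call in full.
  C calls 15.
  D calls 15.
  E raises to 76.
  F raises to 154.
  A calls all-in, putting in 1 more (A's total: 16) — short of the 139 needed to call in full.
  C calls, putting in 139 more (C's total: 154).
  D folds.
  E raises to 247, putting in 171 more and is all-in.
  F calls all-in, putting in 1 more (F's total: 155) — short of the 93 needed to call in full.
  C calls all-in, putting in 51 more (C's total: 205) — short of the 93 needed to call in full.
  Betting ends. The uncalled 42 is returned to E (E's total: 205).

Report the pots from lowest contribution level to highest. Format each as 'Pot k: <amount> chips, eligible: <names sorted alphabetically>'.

Contributions (after 42 returned to E): A=16, B=13, C=205, D=15, E=205, F=155
Folded: D
Pot levels (distinct totals of non-folded players): 13, 16, 155, 205
Layer 1-13: 13 each from A, B, C, D, E, F = 13*6 = 78 chips; eligible A, B, C, E, F
Layer 14-16: A 3 + C 3 + D 2 + E 3 + F 3 = 14 chips; eligible A, C, E, F
Layer 17-155: 139 each from C, E, F = 139*3 = 417 chips; eligible C, E, F
Layer 156-205: 50 each from C, E = 50*2 = 100 chips; eligible C, E

Pot 1: 78 chips, eligible: A, B, C, E, F
Pot 2: 14 chips, eligible: A, C, E, F
Pot 3: 417 chips, eligible: C, E, F
Pot 4: 100 chips, eligible: C, E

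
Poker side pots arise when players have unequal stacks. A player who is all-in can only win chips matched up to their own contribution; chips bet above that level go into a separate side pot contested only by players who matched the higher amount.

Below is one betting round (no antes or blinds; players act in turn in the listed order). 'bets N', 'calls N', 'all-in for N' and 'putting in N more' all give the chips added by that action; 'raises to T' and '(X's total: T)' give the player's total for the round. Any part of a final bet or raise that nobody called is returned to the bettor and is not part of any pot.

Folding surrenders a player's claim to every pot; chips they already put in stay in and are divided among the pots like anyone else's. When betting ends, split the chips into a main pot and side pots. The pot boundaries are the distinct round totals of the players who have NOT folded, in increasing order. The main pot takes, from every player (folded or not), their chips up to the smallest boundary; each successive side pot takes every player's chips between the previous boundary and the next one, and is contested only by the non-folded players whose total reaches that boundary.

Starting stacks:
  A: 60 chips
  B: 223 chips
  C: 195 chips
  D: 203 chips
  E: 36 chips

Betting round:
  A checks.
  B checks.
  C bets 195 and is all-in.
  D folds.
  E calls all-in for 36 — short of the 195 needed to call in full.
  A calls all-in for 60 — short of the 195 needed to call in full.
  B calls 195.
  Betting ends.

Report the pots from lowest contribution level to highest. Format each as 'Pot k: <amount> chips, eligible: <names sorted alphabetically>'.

Contributions: A=60, B=195, C=195, E=36
Folded: D
Pot levels (distinct totals of non-folded players): 36, 60, 195
Layer 1-36: 36 each from A, B, C, E = 36*4 = 144 chips; eligible A, B, C, E
Layer 37-60: 24 each from A, B, C = 24*3 = 72 chips; eligible A, B, C
Layer 61-195: 135 each from B, C = 135*2 = 270 chips; eligible B, C

Pot 1: 144 chips, eligible: A, B, C, E
Pot 2: 72 chips, eligible: A, B, C
Pot 3: 270 chips, eligible: B, C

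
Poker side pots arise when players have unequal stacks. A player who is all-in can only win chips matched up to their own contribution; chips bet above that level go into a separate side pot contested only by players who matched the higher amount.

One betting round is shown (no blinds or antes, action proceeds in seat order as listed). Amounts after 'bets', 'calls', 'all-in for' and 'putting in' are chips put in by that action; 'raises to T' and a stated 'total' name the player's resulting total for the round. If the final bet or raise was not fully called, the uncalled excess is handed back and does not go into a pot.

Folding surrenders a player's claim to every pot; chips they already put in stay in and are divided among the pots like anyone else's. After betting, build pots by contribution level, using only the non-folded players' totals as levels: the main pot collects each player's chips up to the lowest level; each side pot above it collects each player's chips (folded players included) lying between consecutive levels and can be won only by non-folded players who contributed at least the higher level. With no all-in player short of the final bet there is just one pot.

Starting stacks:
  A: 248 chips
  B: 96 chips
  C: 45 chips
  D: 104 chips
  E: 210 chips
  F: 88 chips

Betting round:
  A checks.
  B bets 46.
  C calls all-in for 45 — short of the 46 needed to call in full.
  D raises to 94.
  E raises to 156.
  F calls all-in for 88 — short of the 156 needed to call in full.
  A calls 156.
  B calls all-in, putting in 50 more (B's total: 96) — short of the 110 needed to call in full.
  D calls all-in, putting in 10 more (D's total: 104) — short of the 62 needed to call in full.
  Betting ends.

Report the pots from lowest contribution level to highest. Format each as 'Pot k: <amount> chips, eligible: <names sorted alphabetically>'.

Pot 1: 270 chips, eligible: A, B, C, D, E, F
Pot 2: 215 chips, eligible: A, B, D, E, F
Pot 3: 32 chips, eligible: A, B, D, E
Pot 4: 24 chips, eligible: A, D, E
Pot 5: 104 chips, eligible: A, E

Derivation:
Contributions: A=156, B=96, C=45, D=104, E=156, F=88
Pot levels (distinct totals of non-folded players): 45, 88, 96, 104, 156
Layer 1-45: 45 each from A, B, C, D, E, F = 45*6 = 270 chips; eligible A, B, C, D, E, F
Layer 46-88: 43 each from A, B, D, E, F = 43*5 = 215 chips; eligible A, B, D, E, F
Layer 89-96: 8 each from A, B, D, E = 8*4 = 32 chips; eligible A, B, D, E
Layer 97-104: 8 each from A, D, E = 8*3 = 24 chips; eligible A, D, E
Layer 105-156: 52 each from A, E = 52*2 = 104 chips; eligible A, E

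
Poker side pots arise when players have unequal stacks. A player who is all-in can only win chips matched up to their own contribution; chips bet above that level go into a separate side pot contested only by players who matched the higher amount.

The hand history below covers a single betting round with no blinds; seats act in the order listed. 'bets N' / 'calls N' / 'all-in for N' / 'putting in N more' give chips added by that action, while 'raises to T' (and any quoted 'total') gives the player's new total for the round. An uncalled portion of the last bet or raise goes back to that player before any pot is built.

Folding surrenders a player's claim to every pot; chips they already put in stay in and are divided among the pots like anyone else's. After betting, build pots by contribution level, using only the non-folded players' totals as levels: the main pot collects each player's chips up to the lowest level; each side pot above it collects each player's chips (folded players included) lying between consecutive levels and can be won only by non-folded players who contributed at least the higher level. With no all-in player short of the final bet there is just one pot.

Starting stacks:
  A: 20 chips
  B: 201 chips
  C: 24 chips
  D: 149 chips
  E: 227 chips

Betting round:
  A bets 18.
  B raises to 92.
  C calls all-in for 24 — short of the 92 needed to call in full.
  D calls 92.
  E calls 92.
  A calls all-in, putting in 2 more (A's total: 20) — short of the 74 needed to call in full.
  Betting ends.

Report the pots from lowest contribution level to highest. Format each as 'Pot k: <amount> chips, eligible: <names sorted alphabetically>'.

Pot 1: 100 chips, eligible: A, B, C, D, E
Pot 2: 16 chips, eligible: B, C, D, E
Pot 3: 204 chips, eligible: B, D, E

Derivation:
Contributions: A=20, B=92, C=24, D=92, E=92
Pot levels (distinct totals of non-folded players): 20, 24, 92
Layer 1-20: 20 each from A, B, C, D, E = 20*5 = 100 chips; eligible A, B, C, D, E
Layer 21-24: 4 each from B, C, D, E = 4*4 = 16 chips; eligible B, C, D, E
Layer 25-92: 68 each from B, D, E = 68*3 = 204 chips; eligible B, D, E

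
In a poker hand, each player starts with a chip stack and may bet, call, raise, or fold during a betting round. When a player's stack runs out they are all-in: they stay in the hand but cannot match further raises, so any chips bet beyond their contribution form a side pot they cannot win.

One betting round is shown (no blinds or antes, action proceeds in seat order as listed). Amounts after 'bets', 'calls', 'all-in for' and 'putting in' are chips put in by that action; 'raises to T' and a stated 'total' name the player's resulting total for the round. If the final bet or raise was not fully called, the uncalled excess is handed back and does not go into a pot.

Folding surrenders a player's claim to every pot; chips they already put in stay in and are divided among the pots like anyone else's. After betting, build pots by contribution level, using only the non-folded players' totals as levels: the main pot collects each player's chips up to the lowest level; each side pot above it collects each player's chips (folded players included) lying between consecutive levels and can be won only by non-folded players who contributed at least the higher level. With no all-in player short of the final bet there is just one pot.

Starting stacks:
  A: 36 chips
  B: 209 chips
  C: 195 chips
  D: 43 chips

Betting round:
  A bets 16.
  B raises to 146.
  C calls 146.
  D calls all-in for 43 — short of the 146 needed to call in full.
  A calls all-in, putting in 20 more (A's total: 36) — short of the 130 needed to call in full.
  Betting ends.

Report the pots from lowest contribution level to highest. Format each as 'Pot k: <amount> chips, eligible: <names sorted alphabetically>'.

Contributions: A=36, B=146, C=146, D=43
Pot levels (distinct totals of non-folded players): 36, 43, 146
Layer 1-36: 36 each from A, B, C, D = 36*4 = 144 chips; eligible A, B, C, D
Layer 37-43: 7 each from B, C, D = 7*3 = 21 chips; eligible B, C, D
Layer 44-146: 103 each from B, C = 103*2 = 206 chips; eligible B, C

Pot 1: 144 chips, eligible: A, B, C, D
Pot 2: 21 chips, eligible: B, C, D
Pot 3: 206 chips, eligible: B, C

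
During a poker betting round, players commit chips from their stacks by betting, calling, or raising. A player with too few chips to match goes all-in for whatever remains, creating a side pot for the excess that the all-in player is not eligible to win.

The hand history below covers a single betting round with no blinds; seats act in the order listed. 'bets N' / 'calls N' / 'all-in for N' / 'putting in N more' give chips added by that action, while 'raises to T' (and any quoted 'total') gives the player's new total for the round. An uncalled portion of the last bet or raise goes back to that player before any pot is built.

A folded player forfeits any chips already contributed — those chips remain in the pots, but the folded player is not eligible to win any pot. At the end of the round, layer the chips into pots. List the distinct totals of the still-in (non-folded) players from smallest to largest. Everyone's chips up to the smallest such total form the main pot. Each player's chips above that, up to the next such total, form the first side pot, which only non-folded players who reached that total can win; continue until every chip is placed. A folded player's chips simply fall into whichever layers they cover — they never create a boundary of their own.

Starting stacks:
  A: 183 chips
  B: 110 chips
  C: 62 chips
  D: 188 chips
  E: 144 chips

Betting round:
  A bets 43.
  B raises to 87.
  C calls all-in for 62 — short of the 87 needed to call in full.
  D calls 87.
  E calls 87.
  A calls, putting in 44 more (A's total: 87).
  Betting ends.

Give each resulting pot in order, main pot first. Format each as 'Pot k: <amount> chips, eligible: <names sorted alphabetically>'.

Contributions: A=87, B=87, C=62, D=87, E=87
Pot levels (distinct totals of non-folded players): 62, 87
Layer 1-62: 62 each from A, B, C, D, E = 62*5 = 310 chips; eligible A, B, C, D, E
Layer 63-87: 25 each from A, B, D, E = 25*4 = 100 chips; eligible A, B, D, E

Pot 1: 310 chips, eligible: A, B, C, D, E
Pot 2: 100 chips, eligible: A, B, D, E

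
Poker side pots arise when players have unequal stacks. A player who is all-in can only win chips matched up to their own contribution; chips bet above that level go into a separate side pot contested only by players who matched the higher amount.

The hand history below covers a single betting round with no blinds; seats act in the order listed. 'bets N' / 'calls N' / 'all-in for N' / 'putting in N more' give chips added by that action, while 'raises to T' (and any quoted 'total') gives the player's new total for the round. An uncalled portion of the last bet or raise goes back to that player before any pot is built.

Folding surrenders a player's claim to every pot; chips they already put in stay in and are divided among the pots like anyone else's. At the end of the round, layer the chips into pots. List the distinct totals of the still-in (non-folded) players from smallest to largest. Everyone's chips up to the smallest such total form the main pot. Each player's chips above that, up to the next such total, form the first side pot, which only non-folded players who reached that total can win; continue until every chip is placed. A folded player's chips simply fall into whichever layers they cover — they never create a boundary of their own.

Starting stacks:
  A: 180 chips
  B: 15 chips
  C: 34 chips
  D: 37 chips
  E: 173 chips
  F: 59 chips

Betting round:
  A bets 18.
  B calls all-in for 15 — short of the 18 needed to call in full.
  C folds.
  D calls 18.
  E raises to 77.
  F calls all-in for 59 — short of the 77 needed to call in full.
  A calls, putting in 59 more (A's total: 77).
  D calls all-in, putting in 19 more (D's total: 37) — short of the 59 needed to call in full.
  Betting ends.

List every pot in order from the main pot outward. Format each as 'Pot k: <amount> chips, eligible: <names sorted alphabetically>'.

Pot 1: 75 chips, eligible: A, B, D, E, F
Pot 2: 88 chips, eligible: A, D, E, F
Pot 3: 66 chips, eligible: A, E, F
Pot 4: 36 chips, eligible: A, E

Derivation:
Contributions: A=77, B=15, D=37, E=77, F=59
Folded: C
Pot levels (distinct totals of non-folded players): 15, 37, 59, 77
Layer 1-15: 15 each from A, B, D, E, F = 15*5 = 75 chips; eligible A, B, D, E, F
Layer 16-37: 22 each from A, D, E, F = 22*4 = 88 chips; eligible A, D, E, F
Layer 38-59: 22 each from A, E, F = 22*3 = 66 chips; eligible A, E, F
Layer 60-77: 18 each from A, E = 18*2 = 36 chips; eligible A, E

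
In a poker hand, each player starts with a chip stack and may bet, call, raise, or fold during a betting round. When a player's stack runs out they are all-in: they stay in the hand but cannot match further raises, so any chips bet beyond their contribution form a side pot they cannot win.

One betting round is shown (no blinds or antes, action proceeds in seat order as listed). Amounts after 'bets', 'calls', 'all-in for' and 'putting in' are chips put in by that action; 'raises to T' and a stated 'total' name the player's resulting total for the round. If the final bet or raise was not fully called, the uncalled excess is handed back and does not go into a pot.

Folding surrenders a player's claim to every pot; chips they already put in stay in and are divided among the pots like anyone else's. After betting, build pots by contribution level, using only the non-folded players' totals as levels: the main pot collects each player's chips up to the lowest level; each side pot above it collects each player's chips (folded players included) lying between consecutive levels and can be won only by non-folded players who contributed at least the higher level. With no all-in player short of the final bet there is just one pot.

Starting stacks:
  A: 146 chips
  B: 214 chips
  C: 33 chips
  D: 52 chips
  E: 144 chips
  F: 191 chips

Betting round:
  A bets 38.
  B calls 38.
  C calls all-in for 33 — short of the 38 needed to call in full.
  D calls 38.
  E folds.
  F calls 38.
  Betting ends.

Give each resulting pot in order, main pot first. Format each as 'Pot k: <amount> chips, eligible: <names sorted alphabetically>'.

Contributions: A=38, B=38, C=33, D=38, F=38
Folded: E
Pot levels (distinct totals of non-folded players): 33, 38
Layer 1-33: 33 each from A, B, C, D, F = 33*5 = 165 chips; eligible A, B, C, D, F
Layer 34-38: 5 each from A, B, D, F = 5*4 = 20 chips; eligible A, B, D, F

Pot 1: 165 chips, eligible: A, B, C, D, F
Pot 2: 20 chips, eligible: A, B, D, F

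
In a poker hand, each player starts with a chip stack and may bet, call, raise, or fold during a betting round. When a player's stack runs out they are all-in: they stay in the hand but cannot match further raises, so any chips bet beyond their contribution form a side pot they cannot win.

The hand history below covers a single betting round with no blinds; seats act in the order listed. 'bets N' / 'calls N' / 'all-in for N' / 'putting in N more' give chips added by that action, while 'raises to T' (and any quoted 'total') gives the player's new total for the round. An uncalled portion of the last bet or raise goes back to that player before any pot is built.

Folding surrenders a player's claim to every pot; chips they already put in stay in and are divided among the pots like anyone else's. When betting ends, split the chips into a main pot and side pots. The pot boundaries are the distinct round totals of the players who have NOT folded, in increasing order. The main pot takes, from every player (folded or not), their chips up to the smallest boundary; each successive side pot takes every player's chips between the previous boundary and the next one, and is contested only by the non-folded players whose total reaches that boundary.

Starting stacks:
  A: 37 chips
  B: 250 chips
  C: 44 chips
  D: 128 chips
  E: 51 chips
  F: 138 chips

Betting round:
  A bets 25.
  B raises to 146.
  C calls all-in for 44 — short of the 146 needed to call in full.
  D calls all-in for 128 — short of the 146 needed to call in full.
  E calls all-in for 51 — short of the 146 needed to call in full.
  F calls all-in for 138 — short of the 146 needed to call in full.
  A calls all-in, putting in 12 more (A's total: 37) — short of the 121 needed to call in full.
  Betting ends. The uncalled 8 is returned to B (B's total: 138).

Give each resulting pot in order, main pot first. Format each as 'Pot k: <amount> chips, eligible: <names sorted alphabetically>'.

Pot 1: 222 chips, eligible: A, B, C, D, E, F
Pot 2: 35 chips, eligible: B, C, D, E, F
Pot 3: 28 chips, eligible: B, D, E, F
Pot 4: 231 chips, eligible: B, D, F
Pot 5: 20 chips, eligible: B, F

Derivation:
Contributions (after 8 returned to B): A=37, B=138, C=44, D=128, E=51, F=138
Pot levels (distinct totals of non-folded players): 37, 44, 51, 128, 138
Layer 1-37: 37 each from A, B, C, D, E, F = 37*6 = 222 chips; eligible A, B, C, D, E, F
Layer 38-44: 7 each from B, C, D, E, F = 7*5 = 35 chips; eligible B, C, D, E, F
Layer 45-51: 7 each from B, D, E, F = 7*4 = 28 chips; eligible B, D, E, F
Layer 52-128: 77 each from B, D, F = 77*3 = 231 chips; eligible B, D, F
Layer 129-138: 10 each from B, F = 10*2 = 20 chips; eligible B, F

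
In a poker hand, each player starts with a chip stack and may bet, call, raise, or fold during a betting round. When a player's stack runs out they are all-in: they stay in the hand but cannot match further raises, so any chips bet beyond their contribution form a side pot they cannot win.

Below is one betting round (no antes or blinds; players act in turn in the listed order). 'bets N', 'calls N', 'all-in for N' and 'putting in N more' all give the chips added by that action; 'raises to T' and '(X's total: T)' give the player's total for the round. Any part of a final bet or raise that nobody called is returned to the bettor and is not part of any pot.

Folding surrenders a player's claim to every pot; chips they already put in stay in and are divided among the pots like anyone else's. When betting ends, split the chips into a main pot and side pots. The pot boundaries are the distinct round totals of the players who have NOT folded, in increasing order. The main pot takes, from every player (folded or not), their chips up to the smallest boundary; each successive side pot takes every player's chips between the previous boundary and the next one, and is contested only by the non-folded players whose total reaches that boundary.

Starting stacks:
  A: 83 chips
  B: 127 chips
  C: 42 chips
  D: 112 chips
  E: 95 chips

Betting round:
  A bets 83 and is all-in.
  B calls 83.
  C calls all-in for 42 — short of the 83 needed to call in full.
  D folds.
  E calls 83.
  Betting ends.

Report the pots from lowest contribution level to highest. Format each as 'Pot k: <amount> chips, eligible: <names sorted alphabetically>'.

Pot 1: 168 chips, eligible: A, B, C, E
Pot 2: 123 chips, eligible: A, B, E

Derivation:
Contributions: A=83, B=83, C=42, E=83
Folded: D
Pot levels (distinct totals of non-folded players): 42, 83
Layer 1-42: 42 each from A, B, C, E = 42*4 = 168 chips; eligible A, B, C, E
Layer 43-83: 41 each from A, B, E = 41*3 = 123 chips; eligible A, B, E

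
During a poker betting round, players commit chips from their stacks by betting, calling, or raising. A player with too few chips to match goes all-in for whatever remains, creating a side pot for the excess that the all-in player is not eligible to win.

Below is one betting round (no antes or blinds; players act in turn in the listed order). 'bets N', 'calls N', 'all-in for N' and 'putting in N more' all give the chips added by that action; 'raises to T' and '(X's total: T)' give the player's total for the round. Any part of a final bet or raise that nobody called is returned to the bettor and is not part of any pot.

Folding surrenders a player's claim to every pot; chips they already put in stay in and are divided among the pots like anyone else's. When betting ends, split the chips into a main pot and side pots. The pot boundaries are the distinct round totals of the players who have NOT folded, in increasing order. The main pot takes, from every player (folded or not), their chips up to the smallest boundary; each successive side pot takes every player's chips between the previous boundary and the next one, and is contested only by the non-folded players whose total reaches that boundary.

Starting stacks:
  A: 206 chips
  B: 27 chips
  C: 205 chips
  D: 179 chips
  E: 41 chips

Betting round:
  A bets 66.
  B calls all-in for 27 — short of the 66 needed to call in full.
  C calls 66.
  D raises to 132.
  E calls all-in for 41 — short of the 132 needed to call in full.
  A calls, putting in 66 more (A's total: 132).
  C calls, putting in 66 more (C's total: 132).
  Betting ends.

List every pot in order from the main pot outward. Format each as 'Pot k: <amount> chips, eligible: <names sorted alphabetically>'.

Contributions: A=132, B=27, C=132, D=132, E=41
Pot levels (distinct totals of non-folded players): 27, 41, 132
Layer 1-27: 27 each from A, B, C, D, E = 27*5 = 135 chips; eligible A, B, C, D, E
Layer 28-41: 14 each from A, C, D, E = 14*4 = 56 chips; eligible A, C, D, E
Layer 42-132: 91 each from A, C, D = 91*3 = 273 chips; eligible A, C, D

Pot 1: 135 chips, eligible: A, B, C, D, E
Pot 2: 56 chips, eligible: A, C, D, E
Pot 3: 273 chips, eligible: A, C, D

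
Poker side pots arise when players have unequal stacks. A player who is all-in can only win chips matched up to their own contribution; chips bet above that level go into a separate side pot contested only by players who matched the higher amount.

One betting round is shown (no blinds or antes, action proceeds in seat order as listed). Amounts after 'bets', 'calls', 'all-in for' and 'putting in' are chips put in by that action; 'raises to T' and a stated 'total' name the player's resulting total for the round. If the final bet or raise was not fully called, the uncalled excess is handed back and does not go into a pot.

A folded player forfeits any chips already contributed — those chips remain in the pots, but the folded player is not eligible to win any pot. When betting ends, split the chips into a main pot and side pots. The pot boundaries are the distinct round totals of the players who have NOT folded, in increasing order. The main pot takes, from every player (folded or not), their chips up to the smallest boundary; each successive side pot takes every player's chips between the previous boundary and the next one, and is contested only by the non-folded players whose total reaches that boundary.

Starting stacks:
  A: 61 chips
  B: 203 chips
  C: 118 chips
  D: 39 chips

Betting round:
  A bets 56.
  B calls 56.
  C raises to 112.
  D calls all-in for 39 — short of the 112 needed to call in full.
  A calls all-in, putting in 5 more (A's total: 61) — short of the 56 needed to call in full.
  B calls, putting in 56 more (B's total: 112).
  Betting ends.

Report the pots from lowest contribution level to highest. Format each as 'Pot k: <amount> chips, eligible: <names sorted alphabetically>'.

Pot 1: 156 chips, eligible: A, B, C, D
Pot 2: 66 chips, eligible: A, B, C
Pot 3: 102 chips, eligible: B, C

Derivation:
Contributions: A=61, B=112, C=112, D=39
Pot levels (distinct totals of non-folded players): 39, 61, 112
Layer 1-39: 39 each from A, B, C, D = 39*4 = 156 chips; eligible A, B, C, D
Layer 40-61: 22 each from A, B, C = 22*3 = 66 chips; eligible A, B, C
Layer 62-112: 51 each from B, C = 51*2 = 102 chips; eligible B, C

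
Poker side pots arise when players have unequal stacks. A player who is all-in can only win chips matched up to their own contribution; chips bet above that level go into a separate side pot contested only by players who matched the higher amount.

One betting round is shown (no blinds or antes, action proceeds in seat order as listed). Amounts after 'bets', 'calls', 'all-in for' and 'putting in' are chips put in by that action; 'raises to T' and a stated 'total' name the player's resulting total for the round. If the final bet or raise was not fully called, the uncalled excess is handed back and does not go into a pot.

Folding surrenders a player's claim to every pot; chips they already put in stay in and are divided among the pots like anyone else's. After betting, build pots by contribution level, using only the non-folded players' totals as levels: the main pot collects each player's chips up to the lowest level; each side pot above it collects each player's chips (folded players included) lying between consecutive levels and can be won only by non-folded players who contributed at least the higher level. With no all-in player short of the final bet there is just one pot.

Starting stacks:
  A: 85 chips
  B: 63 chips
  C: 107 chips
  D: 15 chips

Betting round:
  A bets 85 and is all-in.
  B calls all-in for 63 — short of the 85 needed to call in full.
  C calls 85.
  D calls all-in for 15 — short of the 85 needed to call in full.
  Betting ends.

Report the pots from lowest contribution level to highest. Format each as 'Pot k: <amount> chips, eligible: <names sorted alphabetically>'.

Pot 1: 60 chips, eligible: A, B, C, D
Pot 2: 144 chips, eligible: A, B, C
Pot 3: 44 chips, eligible: A, C

Derivation:
Contributions: A=85, B=63, C=85, D=15
Pot levels (distinct totals of non-folded players): 15, 63, 85
Layer 1-15: 15 each from A, B, C, D = 15*4 = 60 chips; eligible A, B, C, D
Layer 16-63: 48 each from A, B, C = 48*3 = 144 chips; eligible A, B, C
Layer 64-85: 22 each from A, C = 22*2 = 44 chips; eligible A, C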